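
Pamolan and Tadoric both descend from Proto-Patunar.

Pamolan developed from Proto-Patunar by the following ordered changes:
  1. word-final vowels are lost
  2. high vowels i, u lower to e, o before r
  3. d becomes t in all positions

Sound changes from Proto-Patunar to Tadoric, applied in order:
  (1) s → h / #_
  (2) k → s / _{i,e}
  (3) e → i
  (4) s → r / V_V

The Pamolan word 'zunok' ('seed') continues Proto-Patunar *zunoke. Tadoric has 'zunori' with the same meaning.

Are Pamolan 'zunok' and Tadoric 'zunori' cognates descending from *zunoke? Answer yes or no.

Derive the expected Tadoric reflex of *zunoke:
Tadoric: start from *zunoke.
  rule 1: no change — zunoke
  rule 2 (palatalisation): zunoke → zunose
  rule 3 (vowel merger): zunose → zunosi
  rule 4 (rhotacism): zunosi → zunori
  ⇒ Tadoric zunori
Tadoric 'zunori' matches the regular reflex exactly, so the pair is cognate.

yes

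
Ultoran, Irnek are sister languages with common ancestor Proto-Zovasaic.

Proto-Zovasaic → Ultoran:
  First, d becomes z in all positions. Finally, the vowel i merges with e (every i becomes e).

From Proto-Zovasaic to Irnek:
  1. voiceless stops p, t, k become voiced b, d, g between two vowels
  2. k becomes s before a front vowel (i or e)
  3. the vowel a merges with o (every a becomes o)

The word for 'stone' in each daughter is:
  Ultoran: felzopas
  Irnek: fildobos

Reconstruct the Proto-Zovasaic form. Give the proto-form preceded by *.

Position 4: Ultoran has z, Irnek has d. Taking the neighbouring segments as reconstructed: Ultoran z could go back to *d or *z; Irnek d can only go back to *d — the one source consistent with every daughter is *d.
Position 6: Ultoran has p, Irnek has b. Ultoran preserves p here (none of its changes turn any other segment into p), so the proto-segment is *p.
Position 7: Ultoran has a, Irnek has o. Ultoran preserves a here (none of its changes turn any other segment into a), so the proto-segment is *a.
Continuing position by position gives *fildopas; check it forward:
Ultoran: *fildopas > filzopas > felzopas  (by unconditioned shift, vowel merger)
Irnek: *fildopas > fildobas > fildobos  (by intervocalic voicing, vowel merger)
Only *fildopas yields all of Ultoran felzopas, Irnek fildobos.

*fildopas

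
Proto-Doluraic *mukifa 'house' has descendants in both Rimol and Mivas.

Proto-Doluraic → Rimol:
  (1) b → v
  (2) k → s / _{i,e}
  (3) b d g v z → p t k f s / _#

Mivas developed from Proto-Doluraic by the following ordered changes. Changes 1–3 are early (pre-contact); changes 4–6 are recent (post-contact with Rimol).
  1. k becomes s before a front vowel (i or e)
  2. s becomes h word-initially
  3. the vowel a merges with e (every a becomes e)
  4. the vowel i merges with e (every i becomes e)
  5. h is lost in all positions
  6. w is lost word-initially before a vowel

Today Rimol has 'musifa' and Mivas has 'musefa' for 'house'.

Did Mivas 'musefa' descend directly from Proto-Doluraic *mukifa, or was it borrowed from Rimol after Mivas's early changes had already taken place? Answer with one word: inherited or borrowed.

borrowed

If inherited, *mukifa would pass through all of Mivas's changes:
Mivas: *mukifa
  mukifa → musifa   [palatalisation]
  musifa (rule 2 does not apply)
  musifa → musife   [vowel merger]
  musife → musefe   [vowel merger]
  musefe (rule 5 does not apply)
  musefe (rule 6 does not apply)
  giving Mivas musefe.
If borrowed from Rimol 'musifa' after the early changes, it would undergo only the recent ones:
  rule 4 (vowel merger): musifa → musefa
  rule 5 (h-loss): no change (musefa)
  rule 6 (glide loss): no change (musefa)
  ⇒ as a loan: musefa
Mivas 'musefa' matches the loan outcome 'musefa', not the inherited 'musefe' — it skipped the early Mivas changes, so it was borrowed from Rimol.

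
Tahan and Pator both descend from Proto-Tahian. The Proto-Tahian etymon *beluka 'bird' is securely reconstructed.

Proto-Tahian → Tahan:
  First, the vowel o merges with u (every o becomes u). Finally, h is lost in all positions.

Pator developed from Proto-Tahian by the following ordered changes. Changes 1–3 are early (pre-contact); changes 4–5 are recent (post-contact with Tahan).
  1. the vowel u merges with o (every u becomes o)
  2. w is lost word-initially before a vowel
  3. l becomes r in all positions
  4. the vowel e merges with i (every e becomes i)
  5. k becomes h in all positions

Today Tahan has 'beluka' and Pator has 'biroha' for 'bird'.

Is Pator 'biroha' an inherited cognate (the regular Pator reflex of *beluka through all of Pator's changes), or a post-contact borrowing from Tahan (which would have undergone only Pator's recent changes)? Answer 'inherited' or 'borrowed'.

inherited

If inherited, *beluka would pass through all of Pator's changes:
Pator: *beluka > beloka > beroka > biroka > biroha  (by vowel merger, unconditioned shift, vowel merger, unconditioned shift)
If borrowed from Tahan 'beluka' after the early changes, it would undergo only the recent ones:
  rule 4 (vowel merger): beluka → biluka
  rule 5 (unconditioned shift): biluka → biluha
  ⇒ as a loan: biluha
Pator 'biroha' matches the inherited outcome exactly, so it is an inherited cognate, not a loan.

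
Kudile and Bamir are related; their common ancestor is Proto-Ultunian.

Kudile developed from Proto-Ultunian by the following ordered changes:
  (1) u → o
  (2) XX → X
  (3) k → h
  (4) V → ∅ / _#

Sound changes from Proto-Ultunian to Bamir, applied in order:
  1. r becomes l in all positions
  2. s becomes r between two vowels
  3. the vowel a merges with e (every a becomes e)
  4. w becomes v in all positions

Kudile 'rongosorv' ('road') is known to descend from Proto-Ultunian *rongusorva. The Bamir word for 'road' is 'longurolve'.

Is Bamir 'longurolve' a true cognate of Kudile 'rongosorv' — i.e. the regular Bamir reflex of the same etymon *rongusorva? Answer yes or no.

Derive the expected Bamir reflex of *rongusorva:
Bamir: *rongusorva > longusolva > longurolva > longurolve  (by unconditioned shift, rhotacism, vowel merger)
Bamir 'longurolve' matches the regular reflex exactly, so the pair is cognate.

yes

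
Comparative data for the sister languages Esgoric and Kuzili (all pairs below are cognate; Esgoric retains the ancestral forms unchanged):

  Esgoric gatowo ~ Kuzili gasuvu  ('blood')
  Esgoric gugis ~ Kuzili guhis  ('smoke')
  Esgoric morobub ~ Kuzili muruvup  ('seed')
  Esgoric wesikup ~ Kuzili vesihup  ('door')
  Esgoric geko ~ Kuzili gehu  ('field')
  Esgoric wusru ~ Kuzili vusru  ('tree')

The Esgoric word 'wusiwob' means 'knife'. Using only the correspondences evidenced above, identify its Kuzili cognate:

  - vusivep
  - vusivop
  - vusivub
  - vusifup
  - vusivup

vusivup

wusru ~ vusru — Esgoric w corresponds to Kuzili v word-initially before a back vowel.
gatowo ~ gasuvu — Esgoric w corresponds to Kuzili v between vowels (before a back vowel).
morobub ~ muruvup — Esgoric o corresponds to Kuzili u after a consonant, before a labial obstruent.
morobub ~ muruvup — Esgoric b corresponds to Kuzili p word-finally.
Applying these to Esgoric 'wusiwob':
  wusiwob → vusiwob   (w→v word-initially before a back vowel)
  vusiwob → vusivob   (w→v between vowels (before a back vowel))
  vusivob → vusivub   (o→u after a consonant, before a labial obstruent)
  vusivub → vusivup   (b→p word-finally)
So the Kuzili cognate is 'vusivup'.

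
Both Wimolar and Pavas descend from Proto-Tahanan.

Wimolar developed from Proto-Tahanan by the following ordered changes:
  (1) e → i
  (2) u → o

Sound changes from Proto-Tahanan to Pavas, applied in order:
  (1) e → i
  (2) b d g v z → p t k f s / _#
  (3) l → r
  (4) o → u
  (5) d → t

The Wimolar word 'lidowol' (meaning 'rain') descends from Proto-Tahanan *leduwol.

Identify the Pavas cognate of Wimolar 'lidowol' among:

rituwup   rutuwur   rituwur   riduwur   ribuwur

rituwur

Pavas: *leduwol
  leduwol → liduwol   [vowel merger]
  liduwol (rule 2 does not apply)
  liduwol → riduwor   [unconditioned shift]
  riduwor → riduwur   [vowel merger]
  riduwur → rituwur   [unconditioned shift]
  giving Pavas rituwur.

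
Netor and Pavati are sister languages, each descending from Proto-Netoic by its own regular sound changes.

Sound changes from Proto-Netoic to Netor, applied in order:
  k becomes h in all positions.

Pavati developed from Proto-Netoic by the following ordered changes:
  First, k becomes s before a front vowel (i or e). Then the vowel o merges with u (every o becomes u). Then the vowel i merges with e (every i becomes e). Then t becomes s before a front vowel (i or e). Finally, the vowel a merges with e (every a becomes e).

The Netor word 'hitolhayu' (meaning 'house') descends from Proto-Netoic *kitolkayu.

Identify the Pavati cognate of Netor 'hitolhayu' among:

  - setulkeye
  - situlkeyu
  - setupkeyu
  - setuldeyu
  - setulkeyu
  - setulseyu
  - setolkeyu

Pavati: start from *kitolkayu.
  rule 1 (palatalisation): kitolkayu → sitolkayu
  rule 2 (vowel merger): sitolkayu → situlkayu
  rule 3 (vowel merger): situlkayu → setulkayu
  rule 4: no change — setulkayu
  rule 5 (vowel merger): setulkayu → setulkeyu
  ⇒ Pavati setulkeyu
Only 'setulkeyu' matches the regular Pavati development of *kitolkayu.

setulkeyu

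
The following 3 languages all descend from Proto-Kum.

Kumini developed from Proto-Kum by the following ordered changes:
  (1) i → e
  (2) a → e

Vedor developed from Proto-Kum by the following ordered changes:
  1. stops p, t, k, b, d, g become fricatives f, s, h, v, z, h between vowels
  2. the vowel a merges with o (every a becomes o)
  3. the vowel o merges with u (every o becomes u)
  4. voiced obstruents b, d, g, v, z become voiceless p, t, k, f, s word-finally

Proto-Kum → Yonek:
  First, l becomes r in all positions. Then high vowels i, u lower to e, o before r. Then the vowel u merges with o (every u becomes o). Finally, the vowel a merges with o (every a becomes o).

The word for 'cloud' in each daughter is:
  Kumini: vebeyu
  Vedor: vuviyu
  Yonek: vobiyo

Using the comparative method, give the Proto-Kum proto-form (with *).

Position 4: Kumini has e, Vedor has i, Yonek has i. Vedor preserves i here (none of its changes turn any other segment into i), so the proto-segment is *i.
Position 3: Kumini has b, Vedor has v, Yonek has b. Kumini preserves b here (none of its changes turn any other segment into b), so the proto-segment is *b.
Verify the candidate proto-form against each daughter:
Kumini: *vabiyu > vabeyu > vebeyu  (by vowel merger, vowel merger)
Vedor: start from *vabiyu.
  rule 1 (intervocalic lenition): vabiyu → vaviyu
  rule 2 (vowel merger): vaviyu → voviyu
  rule 3 (vowel merger): voviyu → vuviyu
  rule 4: no change — vuviyu
  ⇒ Vedor vuviyu
Yonek: *vabiyu
  vabiyu (rule 1 does not apply)
  vabiyu (rule 2 does not apply)
  vabiyu → vabiyo   [vowel merger]
  vabiyo → vobiyo   [vowel merger]
  giving Yonek vobiyo.
*vabiyu is the unique common source.

*vabiyu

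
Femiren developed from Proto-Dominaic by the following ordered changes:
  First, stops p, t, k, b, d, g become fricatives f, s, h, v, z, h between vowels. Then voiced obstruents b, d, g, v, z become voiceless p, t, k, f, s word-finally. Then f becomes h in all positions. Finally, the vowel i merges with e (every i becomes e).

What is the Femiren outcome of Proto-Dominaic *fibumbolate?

hevumbolase

Femiren: *fibumbolate
  fibumbolate → fivumbolase   [intervocalic lenition]
  fivumbolase (rule 2 does not apply)
  fivumbolase → hivumbolase   [unconditioned shift]
  hivumbolase → hevumbolase   [vowel merger]
  giving Femiren hevumbolase.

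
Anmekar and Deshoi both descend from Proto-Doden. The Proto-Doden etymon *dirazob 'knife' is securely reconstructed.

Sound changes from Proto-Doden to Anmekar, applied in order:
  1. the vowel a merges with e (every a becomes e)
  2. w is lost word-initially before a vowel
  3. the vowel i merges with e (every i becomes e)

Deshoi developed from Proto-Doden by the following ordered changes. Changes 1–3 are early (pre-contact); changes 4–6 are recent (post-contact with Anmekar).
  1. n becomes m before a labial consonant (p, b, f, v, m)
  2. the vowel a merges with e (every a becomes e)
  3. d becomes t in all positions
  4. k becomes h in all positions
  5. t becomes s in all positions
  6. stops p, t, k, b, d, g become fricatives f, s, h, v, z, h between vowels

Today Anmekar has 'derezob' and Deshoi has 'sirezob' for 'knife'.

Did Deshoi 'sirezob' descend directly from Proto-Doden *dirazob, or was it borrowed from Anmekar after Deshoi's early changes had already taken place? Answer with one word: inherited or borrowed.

inherited

If inherited, *dirazob would pass through all of Deshoi's changes:
Deshoi: *dirazob
  dirazob (rule 1 does not apply)
  dirazob → direzob   [vowel merger]
  direzob → tirezob   [unconditioned shift]
  tirezob (rule 4 does not apply)
  tirezob → sirezob   [unconditioned shift]
  sirezob (rule 6 does not apply)
  giving Deshoi sirezob.
If borrowed from Anmekar 'derezob' after the early changes, it would undergo only the recent ones:
  rule 4 (unconditioned shift): no change (derezob)
  rule 5 (unconditioned shift): no change (derezob)
  rule 6 (intervocalic lenition): no change (derezob)
  ⇒ as a loan: derezob
Deshoi 'sirezob' matches the inherited outcome exactly, so it is an inherited cognate, not a loan.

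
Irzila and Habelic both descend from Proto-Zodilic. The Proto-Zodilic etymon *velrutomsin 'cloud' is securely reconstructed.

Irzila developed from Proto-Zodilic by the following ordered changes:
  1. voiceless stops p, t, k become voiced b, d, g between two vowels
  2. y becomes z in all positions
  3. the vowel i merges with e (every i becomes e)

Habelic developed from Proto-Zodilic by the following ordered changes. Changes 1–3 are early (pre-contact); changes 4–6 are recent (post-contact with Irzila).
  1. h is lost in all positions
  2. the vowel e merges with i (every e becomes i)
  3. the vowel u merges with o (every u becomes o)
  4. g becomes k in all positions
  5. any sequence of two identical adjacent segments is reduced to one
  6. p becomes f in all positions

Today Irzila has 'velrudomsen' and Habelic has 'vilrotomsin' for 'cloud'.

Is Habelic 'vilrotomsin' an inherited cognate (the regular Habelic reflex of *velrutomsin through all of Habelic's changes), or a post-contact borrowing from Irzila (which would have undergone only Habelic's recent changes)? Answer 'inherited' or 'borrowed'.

If inherited, *velrutomsin would pass through all of Habelic's changes:
Habelic: *velrutomsin > vilrutomsin > vilrotomsin  (by vowel merger, vowel merger)
If borrowed from Irzila 'velrudomsen' after the early changes, it would undergo only the recent ones:
  rule 4 (unconditioned shift): no change (velrudomsen)
  rule 5 (degemination): no change (velrudomsen)
  rule 6 (unconditioned shift): no change (velrudomsen)
  ⇒ as a loan: velrudomsen
Habelic 'vilrotomsin' matches the inherited outcome exactly, so it is an inherited cognate, not a loan.

inherited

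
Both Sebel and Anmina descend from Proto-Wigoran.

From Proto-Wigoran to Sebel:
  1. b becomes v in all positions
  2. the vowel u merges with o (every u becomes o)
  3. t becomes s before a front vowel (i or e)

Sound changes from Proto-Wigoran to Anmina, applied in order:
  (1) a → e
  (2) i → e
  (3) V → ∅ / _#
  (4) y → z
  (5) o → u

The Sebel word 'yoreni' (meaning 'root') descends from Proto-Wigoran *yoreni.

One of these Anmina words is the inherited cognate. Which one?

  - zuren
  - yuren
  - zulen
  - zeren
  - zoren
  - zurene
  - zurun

Anmina: *yoreni > yorene > yoren > zoren > zuren  (by vowel merger, apocope, unconditioned shift, vowel merger)
Only 'zuren' matches the regular Anmina development of *yoreni.

zuren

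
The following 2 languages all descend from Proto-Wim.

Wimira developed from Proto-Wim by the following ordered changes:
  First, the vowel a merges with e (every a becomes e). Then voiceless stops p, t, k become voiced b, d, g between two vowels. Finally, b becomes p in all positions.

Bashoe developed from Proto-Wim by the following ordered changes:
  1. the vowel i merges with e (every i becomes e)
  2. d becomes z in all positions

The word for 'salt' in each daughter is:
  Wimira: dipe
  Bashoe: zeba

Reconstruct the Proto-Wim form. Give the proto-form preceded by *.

Position 4: Wimira has e, Bashoe has a. Bashoe preserves a here (none of its changes turn any other segment into a), so the proto-segment is *a.
Position 1: Wimira has d, Bashoe has z. Taking the neighbouring segments as reconstructed: Wimira d can only go back to *d; Bashoe z could go back to *d or *z — the one source consistent with every daughter is *d.
Position 3: Wimira has p, Bashoe has b. Bashoe preserves b here (none of its changes turn any other segment into b), so the proto-segment is *b.
Continuing position by position gives *diba; check it forward:
Wimira: *diba > dibe > dipe  (by vowel merger, unconditioned shift)
Bashoe: *diba > deba > zeba  (by vowel merger, unconditioned shift)
No other proto-form is consistent with every reflex, so the reconstruction is *diba.

*diba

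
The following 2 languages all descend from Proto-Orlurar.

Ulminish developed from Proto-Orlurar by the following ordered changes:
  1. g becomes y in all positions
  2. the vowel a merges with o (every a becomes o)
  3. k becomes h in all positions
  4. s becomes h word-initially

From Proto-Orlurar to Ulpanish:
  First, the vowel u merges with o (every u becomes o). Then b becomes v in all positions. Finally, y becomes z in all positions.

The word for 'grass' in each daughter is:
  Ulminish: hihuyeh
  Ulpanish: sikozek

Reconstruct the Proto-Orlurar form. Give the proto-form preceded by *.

Position 1: Ulminish has h, Ulpanish has s. Ulpanish preserves s here (none of its changes turn any other segment into s), so the proto-segment is *s.
Position 7: Ulminish has h, Ulpanish has k. Ulpanish preserves k here (none of its changes turn any other segment into k), so the proto-segment is *k.
This points to *sikuyek. Verify forward in each daughter:
Ulminish: *sikuyek
  sikuyek (rule 1 does not apply)
  sikuyek (rule 2 does not apply)
  sikuyek → sihuyeh   [unconditioned shift]
  sihuyeh → hihuyeh   [debuccalisation]
  giving Ulminish hihuyeh.
Ulpanish: start from *sikuyek.
  rule 1 (vowel merger): sikuyek → sikoyek
  rule 2: no change — sikoyek
  rule 3 (unconditioned shift): sikoyek → sikozek
  ⇒ Ulpanish sikozek
No other proto-form is consistent with every reflex, so the reconstruction is *sikuyek.

*sikuyek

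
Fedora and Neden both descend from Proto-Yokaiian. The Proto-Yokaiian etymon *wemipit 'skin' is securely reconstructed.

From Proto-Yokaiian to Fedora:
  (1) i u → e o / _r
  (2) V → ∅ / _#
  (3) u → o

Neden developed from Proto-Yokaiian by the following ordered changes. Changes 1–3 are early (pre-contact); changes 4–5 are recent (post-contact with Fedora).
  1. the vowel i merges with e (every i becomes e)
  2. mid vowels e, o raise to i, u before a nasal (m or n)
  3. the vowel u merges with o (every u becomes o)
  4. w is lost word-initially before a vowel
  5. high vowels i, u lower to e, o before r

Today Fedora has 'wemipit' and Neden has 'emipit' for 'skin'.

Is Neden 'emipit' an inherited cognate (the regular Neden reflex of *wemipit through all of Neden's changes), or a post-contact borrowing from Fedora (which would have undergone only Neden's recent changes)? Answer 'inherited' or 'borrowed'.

If inherited, *wemipit would pass through all of Neden's changes:
Neden: start from *wemipit.
  rule 1 (vowel merger): wemipit → wemepet
  rule 2 (pre-nasal raising): wemepet → wimepet
  rule 3: no change — wimepet
  rule 4 (glide loss): wimepet → imepet
  rule 5: no change — imepet
  ⇒ Neden imepet
If borrowed from Fedora 'wemipit' after the early changes, it would undergo only the recent ones:
  rule 4 (glide loss): wemipit → emipit
  rule 5 (pre-rhotic lowering): no change (emipit)
  ⇒ as a loan: emipit
Neden 'emipit' matches the loan outcome 'emipit', not the inherited 'imepet' — it skipped the early Neden changes, so it was borrowed from Fedora.

borrowed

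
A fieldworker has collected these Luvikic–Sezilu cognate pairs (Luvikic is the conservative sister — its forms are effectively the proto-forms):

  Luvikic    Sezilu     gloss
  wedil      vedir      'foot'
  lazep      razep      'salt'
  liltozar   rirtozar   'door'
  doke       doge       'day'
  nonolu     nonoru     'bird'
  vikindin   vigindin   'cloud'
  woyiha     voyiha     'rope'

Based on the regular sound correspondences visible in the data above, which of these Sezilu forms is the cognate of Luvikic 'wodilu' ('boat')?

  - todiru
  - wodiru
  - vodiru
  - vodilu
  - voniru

woyiha ~ voyiha — Luvikic w corresponds to Sezilu v word-initially before a back vowel.
nonolu ~ nonoru — Luvikic l corresponds to Sezilu r between vowels (before a back vowel).
Applying these to Luvikic 'wodilu':
  wodilu → vodilu   (w→v word-initially before a back vowel)
  vodilu → vodiru   (l→r between vowels (before a back vowel))
So the Sezilu cognate is 'vodiru'.

vodiru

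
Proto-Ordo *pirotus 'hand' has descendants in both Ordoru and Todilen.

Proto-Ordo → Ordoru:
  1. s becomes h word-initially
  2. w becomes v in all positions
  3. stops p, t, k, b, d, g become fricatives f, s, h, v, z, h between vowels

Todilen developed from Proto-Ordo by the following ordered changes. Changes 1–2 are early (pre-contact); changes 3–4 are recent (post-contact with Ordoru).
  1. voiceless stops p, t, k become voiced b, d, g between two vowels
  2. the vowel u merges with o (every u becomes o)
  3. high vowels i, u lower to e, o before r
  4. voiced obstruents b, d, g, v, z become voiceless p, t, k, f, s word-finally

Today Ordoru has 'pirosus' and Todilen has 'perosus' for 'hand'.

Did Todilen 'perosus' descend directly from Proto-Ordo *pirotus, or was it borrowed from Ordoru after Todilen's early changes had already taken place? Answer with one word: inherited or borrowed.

borrowed

If inherited, *pirotus would pass through all of Todilen's changes:
Todilen: *pirotus > pirodus > pirodos > perodos  (by intervocalic voicing, vowel merger, pre-rhotic lowering)
If borrowed from Ordoru 'pirosus' after the early changes, it would undergo only the recent ones:
  rule 3 (pre-rhotic lowering): pirosus → perosus
  rule 4 (final devoicing): no change (perosus)
  ⇒ as a loan: perosus
Todilen 'perosus' matches the loan outcome 'perosus', not the inherited 'perodos' — it skipped the early Todilen changes, so it was borrowed from Ordoru.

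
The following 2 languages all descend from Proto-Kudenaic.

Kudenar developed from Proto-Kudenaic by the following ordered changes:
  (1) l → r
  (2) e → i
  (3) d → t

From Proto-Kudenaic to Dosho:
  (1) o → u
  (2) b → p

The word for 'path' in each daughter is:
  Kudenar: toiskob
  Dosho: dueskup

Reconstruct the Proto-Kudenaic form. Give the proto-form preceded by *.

*doeskob

Position 6: Kudenar has o, Dosho has u. Kudenar preserves o here (none of its changes turn any other segment into o), so the proto-segment is *o.
Position 3: Kudenar has i, Dosho has e. Dosho preserves e here (none of its changes turn any other segment into e), so the proto-segment is *e.
Verify the candidate proto-form against each daughter:
Kudenar: *doeskob
  doeskob (rule 1 does not apply)
  doeskob → doiskob   [vowel merger]
  doiskob → toiskob   [unconditioned shift]
  giving Kudenar toiskob.
Dosho: *doeskob
  doeskob → dueskub   [vowel merger]
  dueskub → dueskup   [unconditioned shift]
  giving Dosho dueskup.
Only *doeskob yields all of Kudenar toiskob, Dosho dueskup.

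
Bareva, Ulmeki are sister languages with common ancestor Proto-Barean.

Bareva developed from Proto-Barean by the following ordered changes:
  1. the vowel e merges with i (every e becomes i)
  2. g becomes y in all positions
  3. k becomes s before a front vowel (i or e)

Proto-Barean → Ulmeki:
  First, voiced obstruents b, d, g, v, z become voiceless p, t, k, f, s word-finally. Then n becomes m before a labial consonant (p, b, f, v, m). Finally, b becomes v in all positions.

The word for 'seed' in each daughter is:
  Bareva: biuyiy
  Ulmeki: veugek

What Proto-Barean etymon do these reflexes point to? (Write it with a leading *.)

Position 2: Bareva has i, Ulmeki has e. Ulmeki preserves e here (none of its changes turn any other segment into e), so the proto-segment is *e.
Position 4: Bareva has y, Ulmeki has g. Ulmeki preserves g here (none of its changes turn any other segment into g), so the proto-segment is *g.
Position 5: Bareva has i, Ulmeki has e. Ulmeki preserves e here (none of its changes turn any other segment into e), so the proto-segment is *e.
This points to *beugeg. Verify forward in each daughter:
Bareva: *beugeg
  beugeg → biugig   [vowel merger]
  biugig → biuyiy   [unconditioned shift]
  biuyiy (rule 3 does not apply)
  giving Bareva biuyiy.
Ulmeki: start from *beugeg.
  rule 1 (final devoicing): beugeg → beugek
  rule 2: no change — beugek
  rule 3 (unconditioned shift): beugek → veugek
  ⇒ Ulmeki veugek
*beugeg is the unique common source.

*beugeg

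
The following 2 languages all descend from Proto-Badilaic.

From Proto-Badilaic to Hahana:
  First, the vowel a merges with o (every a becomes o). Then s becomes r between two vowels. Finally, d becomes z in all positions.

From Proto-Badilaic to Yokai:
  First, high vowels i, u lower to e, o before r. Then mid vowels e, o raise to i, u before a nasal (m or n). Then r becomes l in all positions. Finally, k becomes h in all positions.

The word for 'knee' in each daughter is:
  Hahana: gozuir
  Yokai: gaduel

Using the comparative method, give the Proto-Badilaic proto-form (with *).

Position 2: Hahana has o, Yokai has a. Yokai preserves a here (none of its changes turn any other segment into a), so the proto-segment is *a.
Position 6: Hahana has r, Yokai has l. Taking the neighbouring segments as reconstructed: Hahana r can only go back to *r; Yokai l can only go back to *r — the one source consistent with every daughter is *r.
Position 3: Hahana has z, Yokai has d. Yokai preserves d here (none of its changes turn any other segment into d), so the proto-segment is *d.
Continuing position by position gives *gaduir; check it forward:
Hahana: *gaduir > goduir > gozuir  (by vowel merger, unconditioned shift)
Yokai: *gaduir
  gaduir → gaduer   [pre-rhotic lowering]
  gaduer (rule 2 does not apply)
  gaduer → gaduel   [unconditioned shift]
  gaduel (rule 4 does not apply)
  giving Yokai gaduel.
*gaduir is the unique common source.

*gaduir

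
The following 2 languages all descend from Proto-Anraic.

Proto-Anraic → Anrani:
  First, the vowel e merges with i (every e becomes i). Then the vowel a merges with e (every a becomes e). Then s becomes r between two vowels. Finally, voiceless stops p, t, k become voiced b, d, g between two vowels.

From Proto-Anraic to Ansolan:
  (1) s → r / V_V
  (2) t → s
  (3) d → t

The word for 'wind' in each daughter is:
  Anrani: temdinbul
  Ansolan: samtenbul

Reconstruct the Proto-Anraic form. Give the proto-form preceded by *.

Position 1: Anrani has t, Ansolan has s. Anrani preserves t here (none of its changes turn any other segment into t), so the proto-segment is *t.
Position 5: Anrani has i, Ansolan has e. Ansolan preserves e here (none of its changes turn any other segment into e), so the proto-segment is *e.
Continuing position by position gives *tamdenbul; check it forward:
Anrani: start from *tamdenbul.
  rule 1 (vowel merger): tamdenbul → tamdinbul
  rule 2 (vowel merger): tamdinbul → temdinbul
  rule 3: no change — temdinbul
  rule 4: no change — temdinbul
  ⇒ Anrani temdinbul
Ansolan: start from *tamdenbul.
  rule 1: no change — tamdenbul
  rule 2 (unconditioned shift): tamdenbul → samdenbul
  rule 3 (unconditioned shift): samdenbul → samtenbul
  ⇒ Ansolan samtenbul
Only *tamdenbul yields all of Anrani temdinbul, Ansolan samtenbul.

*tamdenbul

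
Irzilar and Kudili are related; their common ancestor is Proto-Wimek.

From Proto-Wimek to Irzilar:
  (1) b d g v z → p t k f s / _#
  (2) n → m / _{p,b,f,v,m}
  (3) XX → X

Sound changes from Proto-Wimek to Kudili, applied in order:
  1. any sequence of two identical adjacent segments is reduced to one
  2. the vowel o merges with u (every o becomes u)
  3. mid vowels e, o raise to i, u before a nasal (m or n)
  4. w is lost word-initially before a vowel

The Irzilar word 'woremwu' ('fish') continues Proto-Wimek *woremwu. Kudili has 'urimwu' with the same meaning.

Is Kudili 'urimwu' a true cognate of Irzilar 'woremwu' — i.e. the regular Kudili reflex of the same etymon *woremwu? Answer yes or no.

Derive the expected Kudili reflex of *woremwu:
Kudili: *woremwu > wuremwu > wurimwu > urimwu  (by vowel merger, pre-nasal raising, glide loss)
Kudili 'urimwu' matches the regular reflex exactly, so the pair is cognate.

yes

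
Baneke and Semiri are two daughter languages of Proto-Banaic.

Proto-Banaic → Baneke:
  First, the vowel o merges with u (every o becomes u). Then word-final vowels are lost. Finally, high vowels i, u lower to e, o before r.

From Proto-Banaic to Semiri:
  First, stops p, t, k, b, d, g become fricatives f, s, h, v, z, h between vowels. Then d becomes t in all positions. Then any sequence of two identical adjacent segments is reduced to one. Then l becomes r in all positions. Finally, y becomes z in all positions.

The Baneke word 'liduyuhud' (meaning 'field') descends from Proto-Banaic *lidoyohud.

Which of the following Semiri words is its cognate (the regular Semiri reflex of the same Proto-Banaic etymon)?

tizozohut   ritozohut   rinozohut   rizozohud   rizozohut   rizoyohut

Semiri: *lidoyohud
  lidoyohud → lizoyohud   [intervocalic lenition]
  lizoyohud → lizoyohut   [unconditioned shift]
  lizoyohut (rule 3 does not apply)
  lizoyohut → rizoyohut   [unconditioned shift]
  rizoyohut → rizozohut   [unconditioned shift]
  giving Semiri rizozohut.
Among the options, 'rizozohut' alone shows every Semiri change applied in order.

rizozohut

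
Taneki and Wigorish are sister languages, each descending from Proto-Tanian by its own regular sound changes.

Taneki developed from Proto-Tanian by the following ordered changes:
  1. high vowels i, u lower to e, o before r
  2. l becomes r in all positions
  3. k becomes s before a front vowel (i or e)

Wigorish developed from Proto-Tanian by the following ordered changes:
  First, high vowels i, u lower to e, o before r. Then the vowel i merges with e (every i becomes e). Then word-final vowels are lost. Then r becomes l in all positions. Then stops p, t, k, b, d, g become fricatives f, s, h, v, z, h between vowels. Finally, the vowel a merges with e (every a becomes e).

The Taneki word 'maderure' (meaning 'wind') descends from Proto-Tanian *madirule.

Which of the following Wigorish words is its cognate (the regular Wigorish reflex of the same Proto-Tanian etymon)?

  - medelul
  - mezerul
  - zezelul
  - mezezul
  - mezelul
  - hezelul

Wigorish: start from *madirule.
  rule 1 (pre-rhotic lowering): madirule → maderule
  rule 2: no change — maderule
  rule 3 (apocope): maderule → maderul
  rule 4 (unconditioned shift): maderul → madelul
  rule 5 (intervocalic lenition): madelul → mazelul
  rule 6 (vowel merger): mazelul → mezelul
  ⇒ Wigorish mezelul

mezelul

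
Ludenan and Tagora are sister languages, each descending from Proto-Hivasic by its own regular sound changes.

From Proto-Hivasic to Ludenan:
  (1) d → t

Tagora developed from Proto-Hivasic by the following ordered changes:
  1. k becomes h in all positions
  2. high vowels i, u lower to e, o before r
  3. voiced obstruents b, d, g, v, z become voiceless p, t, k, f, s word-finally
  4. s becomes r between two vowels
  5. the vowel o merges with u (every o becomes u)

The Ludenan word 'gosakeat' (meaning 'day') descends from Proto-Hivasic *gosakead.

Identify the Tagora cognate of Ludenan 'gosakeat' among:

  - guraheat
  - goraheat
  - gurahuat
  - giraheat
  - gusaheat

guraheat

Tagora: *gosakead
  gosakead → gosahead   [unconditioned shift]
  gosahead (rule 2 does not apply)
  gosahead → gosaheat   [final devoicing]
  gosaheat → goraheat   [rhotacism]
  goraheat → guraheat   [vowel merger]
  giving Tagora guraheat.
The other candidates each miss or misapply at least one Tagora change.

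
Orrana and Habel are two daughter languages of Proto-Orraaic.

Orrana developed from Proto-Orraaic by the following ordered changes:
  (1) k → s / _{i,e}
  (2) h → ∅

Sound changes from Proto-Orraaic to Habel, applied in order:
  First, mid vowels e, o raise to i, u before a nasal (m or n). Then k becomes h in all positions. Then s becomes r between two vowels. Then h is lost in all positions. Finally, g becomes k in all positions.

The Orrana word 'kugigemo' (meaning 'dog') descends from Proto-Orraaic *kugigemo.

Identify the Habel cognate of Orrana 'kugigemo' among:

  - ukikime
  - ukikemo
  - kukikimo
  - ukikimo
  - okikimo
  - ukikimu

ukikimo

Habel: start from *kugigemo.
  rule 1 (pre-nasal raising): kugigemo → kugigimo
  rule 2 (unconditioned shift): kugigimo → hugigimo
  rule 3: no change — hugigimo
  rule 4 (h-loss): hugigimo → ugigimo
  rule 5 (unconditioned shift): ugigimo → ukikimo
  ⇒ Habel ukikimo
The other candidates each miss or misapply at least one Habel change.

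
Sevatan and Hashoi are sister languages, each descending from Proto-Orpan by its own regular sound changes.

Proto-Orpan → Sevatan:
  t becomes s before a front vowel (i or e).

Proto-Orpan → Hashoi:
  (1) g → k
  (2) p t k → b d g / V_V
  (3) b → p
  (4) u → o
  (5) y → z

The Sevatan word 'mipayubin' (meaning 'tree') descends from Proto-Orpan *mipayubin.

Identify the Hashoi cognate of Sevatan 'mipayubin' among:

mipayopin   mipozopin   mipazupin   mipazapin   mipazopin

mipazopin

Hashoi: *mipayubin > mibayubin > mipayupin > mipayopin > mipazopin  (by intervocalic voicing, unconditioned shift, vowel merger, unconditioned shift)
Among the options, 'mipazopin' alone shows every Hashoi change applied in order.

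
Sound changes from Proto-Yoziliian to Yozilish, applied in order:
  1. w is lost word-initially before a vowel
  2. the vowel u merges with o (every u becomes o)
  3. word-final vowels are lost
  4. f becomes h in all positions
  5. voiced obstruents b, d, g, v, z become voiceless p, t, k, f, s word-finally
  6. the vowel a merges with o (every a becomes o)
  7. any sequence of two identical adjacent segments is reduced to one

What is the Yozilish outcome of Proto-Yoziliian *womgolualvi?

Yozilish: start from *womgolualvi.
  rule 1 (glide loss): womgolualvi → omgolualvi
  rule 2 (vowel merger): omgolualvi → omgoloalvi
  rule 3 (apocope): omgoloalvi → omgoloalv
  rule 4: no change — omgoloalv
  rule 5 (final devoicing): omgoloalv → omgoloalf
  rule 6 (vowel merger): omgoloalf → omgoloolf
  rule 7 (degemination): omgoloolf → omgololf
  ⇒ Yozilish omgololf

omgololf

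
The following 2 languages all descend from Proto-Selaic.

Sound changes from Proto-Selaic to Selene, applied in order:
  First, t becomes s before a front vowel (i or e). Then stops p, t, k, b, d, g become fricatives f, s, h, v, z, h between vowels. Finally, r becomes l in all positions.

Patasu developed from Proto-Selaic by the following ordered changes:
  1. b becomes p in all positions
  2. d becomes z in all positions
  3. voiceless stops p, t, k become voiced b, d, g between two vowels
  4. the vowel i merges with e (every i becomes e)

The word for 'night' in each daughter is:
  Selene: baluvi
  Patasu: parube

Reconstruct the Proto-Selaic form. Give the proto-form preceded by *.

*barubi

Position 6: Selene has i, Patasu has e. Selene preserves i here (none of its changes turn any other segment into i), so the proto-segment is *i.
Position 5: Selene has v, Patasu has b. Taking the neighbouring segments as reconstructed: Selene v could go back to *b or *v; Patasu b could go back to *p or *b — the one source consistent with every daughter is *b.
This points to *barubi. Verify forward in each daughter:
Selene: *barubi
  barubi (rule 1 does not apply)
  barubi → baruvi   [intervocalic lenition]
  baruvi → baluvi   [unconditioned shift]
  giving Selene baluvi.
Patasu: *barubi
  barubi → parupi   [unconditioned shift]
  parupi (rule 2 does not apply)
  parupi → parubi   [intervocalic voicing]
  parubi → parube   [vowel merger]
  giving Patasu parube.
*barubi is the unique common source.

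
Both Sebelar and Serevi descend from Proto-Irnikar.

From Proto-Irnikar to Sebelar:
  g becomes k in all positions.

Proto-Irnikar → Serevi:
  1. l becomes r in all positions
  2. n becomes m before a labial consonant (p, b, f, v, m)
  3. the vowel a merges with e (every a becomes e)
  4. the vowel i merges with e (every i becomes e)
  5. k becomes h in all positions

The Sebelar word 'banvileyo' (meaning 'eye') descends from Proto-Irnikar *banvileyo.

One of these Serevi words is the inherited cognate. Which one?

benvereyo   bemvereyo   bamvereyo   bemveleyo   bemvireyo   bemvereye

Serevi: start from *banvileyo.
  rule 1 (unconditioned shift): banvileyo → banvireyo
  rule 2 (nasal place assimilation): banvireyo → bamvireyo
  rule 3 (vowel merger): bamvireyo → bemvireyo
  rule 4 (vowel merger): bemvireyo → bemvereyo
  rule 5: no change — bemvereyo
  ⇒ Serevi bemvereyo
The other candidates each miss or misapply at least one Serevi change.

bemvereyo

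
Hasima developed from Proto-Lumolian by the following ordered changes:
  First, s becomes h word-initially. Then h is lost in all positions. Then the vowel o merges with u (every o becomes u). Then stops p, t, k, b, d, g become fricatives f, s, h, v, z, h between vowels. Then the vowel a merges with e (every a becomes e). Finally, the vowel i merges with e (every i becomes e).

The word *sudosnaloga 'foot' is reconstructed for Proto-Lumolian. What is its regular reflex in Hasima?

Hasima: *sudosnaloga > hudosnaloga > udosnaloga > udusnaluga > uzusnaluha > uzusneluhe  (by debuccalisation, h-loss, vowel merger, intervocalic lenition, vowel merger)

uzusneluhe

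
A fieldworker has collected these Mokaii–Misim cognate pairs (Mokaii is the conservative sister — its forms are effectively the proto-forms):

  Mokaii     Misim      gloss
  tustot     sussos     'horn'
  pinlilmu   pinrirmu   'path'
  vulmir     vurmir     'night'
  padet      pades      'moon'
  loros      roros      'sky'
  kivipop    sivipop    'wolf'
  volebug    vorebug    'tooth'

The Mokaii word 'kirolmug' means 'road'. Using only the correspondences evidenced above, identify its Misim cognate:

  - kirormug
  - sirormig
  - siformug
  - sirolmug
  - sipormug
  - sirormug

kivipop ~ sivipop — Mokaii k corresponds to Misim s word-initially before a front vowel.
pinlilmu ~ pinrirmu, vulmir ~ vurmir — Mokaii l corresponds to Misim r after a vowel, before a nasal.
Applying these to Mokaii 'kirolmug':
  kirolmug → sirolmug   (k→s word-initially before a front vowel)
  sirolmug → sirormug   (l→r after a vowel, before a nasal)
So the Misim cognate is 'sirormug'.

sirormug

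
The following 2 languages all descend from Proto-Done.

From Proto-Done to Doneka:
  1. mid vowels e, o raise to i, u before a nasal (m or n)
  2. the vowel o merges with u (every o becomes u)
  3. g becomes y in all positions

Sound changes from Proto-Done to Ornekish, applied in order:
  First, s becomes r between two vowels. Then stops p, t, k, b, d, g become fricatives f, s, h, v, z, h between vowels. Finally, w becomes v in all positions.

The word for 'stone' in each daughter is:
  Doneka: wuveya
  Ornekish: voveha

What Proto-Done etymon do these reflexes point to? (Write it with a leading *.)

Position 1: Doneka has w, Ornekish has v. Doneka preserves w here (none of its changes turn any other segment into w), so the proto-segment is *w.
Position 5: Doneka has y, Ornekish has h. Taking the neighbouring segments as reconstructed: Doneka y could go back to *g or *y; Ornekish h could go back to *k or *g or *h — the one source consistent with every daughter is *g.
Position 2: Doneka has u, Ornekish has o. Ornekish preserves o here (none of its changes turn any other segment into o), so the proto-segment is *o.
Continuing position by position gives *wovega; check it forward:
Doneka: start from *wovega.
  rule 1: no change — wovega
  rule 2 (vowel merger): wovega → wuvega
  rule 3 (unconditioned shift): wuvega → wuveya
  ⇒ Doneka wuveya
Ornekish: start from *wovega.
  rule 1: no change — wovega
  rule 2 (intervocalic lenition): wovega → woveha
  rule 3 (unconditioned shift): woveha → voveha
  ⇒ Ornekish voveha
*wovega is the unique common source.

*wovega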